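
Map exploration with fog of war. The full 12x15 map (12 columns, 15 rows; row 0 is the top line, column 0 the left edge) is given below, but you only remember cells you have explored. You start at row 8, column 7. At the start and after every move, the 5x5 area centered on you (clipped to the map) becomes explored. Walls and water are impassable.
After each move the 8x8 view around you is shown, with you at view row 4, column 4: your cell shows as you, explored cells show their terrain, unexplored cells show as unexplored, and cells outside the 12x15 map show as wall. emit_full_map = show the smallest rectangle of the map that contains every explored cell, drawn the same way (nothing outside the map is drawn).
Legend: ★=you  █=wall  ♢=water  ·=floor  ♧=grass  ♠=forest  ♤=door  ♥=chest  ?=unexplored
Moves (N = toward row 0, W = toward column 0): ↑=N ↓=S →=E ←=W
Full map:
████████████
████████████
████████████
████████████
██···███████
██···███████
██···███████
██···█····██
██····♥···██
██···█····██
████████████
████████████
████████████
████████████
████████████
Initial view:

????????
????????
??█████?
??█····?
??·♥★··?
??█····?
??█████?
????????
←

????????
????????
??·█████
??·█····
??··★···
??·█····
??██████
????????

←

????????
????????
??··████
??··█···
??··★♥··
??··█···
??██████
????????

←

????????
????????
??···███
??···█··
??··★·♥·
??···█··
??██████
????????

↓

????????
??···███
??···█··
??····♥·
??··★█··
??██████
??█████?
????????

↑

????????
????????
??···███
??···█··
??··★·♥·
??···█··
??██████
??█████?

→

????????
????????
?···████
?···█···
?···★♥··
?···█···
?███████
?█████??

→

????????
????????
···█████
···█····
····★···
···█····
████████
█████???

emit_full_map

···█████
···█····
····★···
···█····
████████
█████???

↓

????????
···█████
···█····
····♥···
···█★···
████████
███████?
????????

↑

????????
????????
···█████
···█····
····★···
···█····
████████
███████?

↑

????????
????????
??·████?
···█████
···█★···
····♥···
···█····
████████

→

????????
????????
?·█████?
··█████?
··█·★··?
···♥···?
··█····?
███████?

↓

????????
?·█████?
··█████?
··█····?
···♥★··?
··█····?
███████?
██████??

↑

????????
????????
?·█████?
··█████?
··█·★··?
···♥···?
··█····?
███████?

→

????????
????????
·██████?
·██████?
·█··★·█?
··♥···█?
·█····█?
██████??

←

????????
????????
?·██████
··██████
··█·★··█
···♥···█
··█····█
███████?

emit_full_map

??·██████
···██████
···█·★··█
····♥···█
···█····█
████████?
███████??

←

????????
????????
??·█████
···█████
···█★···
····♥···
···█····
████████

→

????????
????????
?·██████
··██████
··█·★··█
···♥···█
··█····█
███████?

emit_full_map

??·██████
···██████
···█·★··█
····♥···█
···█····█
████████?
███████??


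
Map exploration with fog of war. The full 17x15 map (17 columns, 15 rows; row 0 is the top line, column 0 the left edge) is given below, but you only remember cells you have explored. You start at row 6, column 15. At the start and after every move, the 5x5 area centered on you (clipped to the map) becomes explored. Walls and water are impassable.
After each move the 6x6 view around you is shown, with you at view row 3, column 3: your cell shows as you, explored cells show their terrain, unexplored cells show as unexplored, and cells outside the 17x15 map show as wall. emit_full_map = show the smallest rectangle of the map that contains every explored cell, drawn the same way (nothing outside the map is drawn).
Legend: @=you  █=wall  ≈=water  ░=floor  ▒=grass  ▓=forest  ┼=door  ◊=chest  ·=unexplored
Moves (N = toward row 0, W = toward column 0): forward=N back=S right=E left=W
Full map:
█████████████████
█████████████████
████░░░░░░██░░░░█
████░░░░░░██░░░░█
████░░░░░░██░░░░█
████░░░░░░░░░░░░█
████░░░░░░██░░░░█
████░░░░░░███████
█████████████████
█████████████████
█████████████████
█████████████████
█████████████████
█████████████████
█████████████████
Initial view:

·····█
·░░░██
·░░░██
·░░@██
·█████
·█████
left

······
·░░░░█
·░░░░█
·░░@░█
·█████
·█████

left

······
·█░░░░
·░░░░░
·█░@░░
·█████
·█████

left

······
·██░░░
·░░░░░
·██@░░
·█████
·█████

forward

······
·██░░░
·██░░░
·░░@░░
·██░░░
·█████

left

······
·░██░░
·░██░░
·░░@░░
·░██░░
·░████

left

······
·░░██░
·░░██░
·░░@░░
·░░██░
·░░███

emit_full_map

░░██░░░··
░░██░░░░█
░░@░░░░░█
░░██░░░░█
░░███████
··███████

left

······
·░░░██
·░░░██
·░░@░░
·░░░██
·░░░██

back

·░░░██
·░░░██
·░░░░░
·░░@██
·░░░██
·█████

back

·░░░██
·░░░░░
·░░░██
·░░@██
·█████
·█████

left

··░░░█
·░░░░░
·░░░░█
·░░@░█
·█████
·█████

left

···░░░
·░░░░░
·░░░░░
·░░@░░
·█████
·█████

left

····░░
·░░░░░
·░░░░░
·░░@░░
·█████
·█████

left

·····░
·█░░░░
·█░░░░
·█░@░░
·█████
·█████

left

······
·██░░░
·██░░░
·██@░░
·█████
·█████

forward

······
·██░░░
·██░░░
·██@░░
·██░░░
·█████

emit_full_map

·····░░░██░░░··
██░░░░░░██░░░░█
██░░░░░░░░░░░░█
██@░░░░░██░░░░█
██░░░░░░███████
███████████████
██████████·····


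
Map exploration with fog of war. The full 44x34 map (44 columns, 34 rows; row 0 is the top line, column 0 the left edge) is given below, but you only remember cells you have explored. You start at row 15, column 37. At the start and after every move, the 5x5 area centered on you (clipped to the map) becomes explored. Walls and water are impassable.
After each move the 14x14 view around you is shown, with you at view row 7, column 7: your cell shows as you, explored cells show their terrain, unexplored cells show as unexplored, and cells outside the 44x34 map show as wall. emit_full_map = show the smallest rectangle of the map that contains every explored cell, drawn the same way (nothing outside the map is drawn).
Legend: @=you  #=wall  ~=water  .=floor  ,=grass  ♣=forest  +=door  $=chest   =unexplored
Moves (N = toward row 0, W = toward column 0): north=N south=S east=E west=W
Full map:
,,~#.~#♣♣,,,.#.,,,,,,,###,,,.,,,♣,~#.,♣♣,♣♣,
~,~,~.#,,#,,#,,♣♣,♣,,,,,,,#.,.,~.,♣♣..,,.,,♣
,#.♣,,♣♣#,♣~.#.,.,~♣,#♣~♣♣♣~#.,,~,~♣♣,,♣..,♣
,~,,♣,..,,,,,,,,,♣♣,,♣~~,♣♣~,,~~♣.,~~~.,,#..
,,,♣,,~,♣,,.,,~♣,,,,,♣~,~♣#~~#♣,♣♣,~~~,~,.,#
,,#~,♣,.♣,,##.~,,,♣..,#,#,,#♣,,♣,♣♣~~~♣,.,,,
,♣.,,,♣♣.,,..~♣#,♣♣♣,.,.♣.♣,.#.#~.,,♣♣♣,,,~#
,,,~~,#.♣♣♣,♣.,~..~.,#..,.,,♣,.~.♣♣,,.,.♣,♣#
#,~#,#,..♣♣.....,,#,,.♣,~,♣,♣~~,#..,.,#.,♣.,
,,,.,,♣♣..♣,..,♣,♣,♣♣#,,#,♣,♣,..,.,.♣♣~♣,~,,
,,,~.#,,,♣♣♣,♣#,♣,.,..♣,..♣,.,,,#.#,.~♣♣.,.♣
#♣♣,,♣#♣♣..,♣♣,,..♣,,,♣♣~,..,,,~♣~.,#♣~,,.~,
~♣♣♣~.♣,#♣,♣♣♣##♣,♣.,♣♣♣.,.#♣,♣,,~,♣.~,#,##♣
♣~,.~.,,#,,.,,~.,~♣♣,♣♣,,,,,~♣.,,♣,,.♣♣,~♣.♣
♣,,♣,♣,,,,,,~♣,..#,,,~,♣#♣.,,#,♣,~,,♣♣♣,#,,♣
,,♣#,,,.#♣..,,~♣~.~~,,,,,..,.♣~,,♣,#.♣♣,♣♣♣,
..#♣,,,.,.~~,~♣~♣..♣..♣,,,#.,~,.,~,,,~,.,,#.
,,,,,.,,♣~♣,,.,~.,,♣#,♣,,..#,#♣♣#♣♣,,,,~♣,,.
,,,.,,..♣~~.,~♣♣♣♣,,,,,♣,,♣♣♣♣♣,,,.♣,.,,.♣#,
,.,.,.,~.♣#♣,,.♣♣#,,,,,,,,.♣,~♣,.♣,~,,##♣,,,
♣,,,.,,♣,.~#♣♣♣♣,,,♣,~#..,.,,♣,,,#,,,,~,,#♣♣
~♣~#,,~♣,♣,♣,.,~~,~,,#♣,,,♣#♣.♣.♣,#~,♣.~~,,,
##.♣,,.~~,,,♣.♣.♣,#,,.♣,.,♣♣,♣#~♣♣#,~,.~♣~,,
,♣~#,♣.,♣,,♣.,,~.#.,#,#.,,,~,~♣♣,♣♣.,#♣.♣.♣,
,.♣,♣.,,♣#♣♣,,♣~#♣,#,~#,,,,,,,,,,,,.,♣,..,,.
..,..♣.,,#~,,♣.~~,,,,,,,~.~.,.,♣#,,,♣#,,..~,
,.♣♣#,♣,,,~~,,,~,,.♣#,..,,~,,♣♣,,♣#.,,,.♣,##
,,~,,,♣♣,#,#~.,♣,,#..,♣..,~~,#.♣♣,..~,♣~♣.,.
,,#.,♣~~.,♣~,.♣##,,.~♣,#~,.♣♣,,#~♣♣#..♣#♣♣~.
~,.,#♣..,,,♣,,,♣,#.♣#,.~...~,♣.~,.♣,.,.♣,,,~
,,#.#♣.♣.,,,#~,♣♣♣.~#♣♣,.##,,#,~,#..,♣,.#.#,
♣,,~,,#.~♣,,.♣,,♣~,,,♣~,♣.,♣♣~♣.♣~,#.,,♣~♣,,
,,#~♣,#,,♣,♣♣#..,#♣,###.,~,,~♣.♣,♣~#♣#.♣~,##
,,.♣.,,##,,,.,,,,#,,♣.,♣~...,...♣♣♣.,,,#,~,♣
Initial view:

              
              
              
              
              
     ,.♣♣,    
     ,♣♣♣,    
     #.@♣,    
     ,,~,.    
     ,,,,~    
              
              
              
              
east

             #
             #
             #
             #
             #
    ,.♣♣,~   #
    ,♣♣♣,#   #
    #.♣@,♣   #
    ,,~,.,   #
    ,,,,~♣   #
             #
             #
             #
             #

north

             #
             #
             #
             #
             #
     .~,#,   #
    ,.♣♣,~   #
    ,♣♣@,#   #
    #.♣♣,♣   #
    ,,~,.,   #
    ,,,,~♣   #
             #
             #
             #

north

             #
             #
             #
             #
             #
     #♣~,,   #
     .~,#,   #
    ,.♣@,~   #
    ,♣♣♣,#   #
    #.♣♣,♣   #
    ,,~,.,   #
    ,,,,~♣   #
             #
             #

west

              
              
              
              
              
     ,#♣~,,   
     ♣.~,#,   
     ,.@♣,~   
     ,♣♣♣,#   
     #.♣♣,♣   
     ,,~,.,   
     ,,,,~♣   
              
              

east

             #
             #
             #
             #
             #
    ,#♣~,,   #
    ♣.~,#,   #
    ,.♣@,~   #
    ,♣♣♣,#   #
    #.♣♣,♣   #
    ,,~,.,   #
    ,,,,~♣   #
             #
             #

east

            ##
            ##
            ##
            ##
            ##
   ,#♣~,,.  ##
   ♣.~,#,#  ##
   ,.♣♣@~♣  ##
   ,♣♣♣,#,  ##
   #.♣♣,♣♣  ##
   ,,~,.,   ##
   ,,,,~♣   ##
            ##
            ##

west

             #
             #
             #
             #
             #
    ,#♣~,,.  #
    ♣.~,#,#  #
    ,.♣@,~♣  #
    ,♣♣♣,#,  #
    #.♣♣,♣♣  #
    ,,~,.,   #
    ,,,,~♣   #
             #
             #

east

            ##
            ##
            ##
            ##
            ##
   ,#♣~,,.  ##
   ♣.~,#,#  ##
   ,.♣♣@~♣  ##
   ,♣♣♣,#,  ##
   #.♣♣,♣♣  ##
   ,,~,.,   ##
   ,,,,~♣   ##
            ##
            ##

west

             #
             #
             #
             #
             #
    ,#♣~,,.  #
    ♣.~,#,#  #
    ,.♣@,~♣  #
    ,♣♣♣,#,  #
    #.♣♣,♣♣  #
    ,,~,.,   #
    ,,,,~♣   #
             #
             #


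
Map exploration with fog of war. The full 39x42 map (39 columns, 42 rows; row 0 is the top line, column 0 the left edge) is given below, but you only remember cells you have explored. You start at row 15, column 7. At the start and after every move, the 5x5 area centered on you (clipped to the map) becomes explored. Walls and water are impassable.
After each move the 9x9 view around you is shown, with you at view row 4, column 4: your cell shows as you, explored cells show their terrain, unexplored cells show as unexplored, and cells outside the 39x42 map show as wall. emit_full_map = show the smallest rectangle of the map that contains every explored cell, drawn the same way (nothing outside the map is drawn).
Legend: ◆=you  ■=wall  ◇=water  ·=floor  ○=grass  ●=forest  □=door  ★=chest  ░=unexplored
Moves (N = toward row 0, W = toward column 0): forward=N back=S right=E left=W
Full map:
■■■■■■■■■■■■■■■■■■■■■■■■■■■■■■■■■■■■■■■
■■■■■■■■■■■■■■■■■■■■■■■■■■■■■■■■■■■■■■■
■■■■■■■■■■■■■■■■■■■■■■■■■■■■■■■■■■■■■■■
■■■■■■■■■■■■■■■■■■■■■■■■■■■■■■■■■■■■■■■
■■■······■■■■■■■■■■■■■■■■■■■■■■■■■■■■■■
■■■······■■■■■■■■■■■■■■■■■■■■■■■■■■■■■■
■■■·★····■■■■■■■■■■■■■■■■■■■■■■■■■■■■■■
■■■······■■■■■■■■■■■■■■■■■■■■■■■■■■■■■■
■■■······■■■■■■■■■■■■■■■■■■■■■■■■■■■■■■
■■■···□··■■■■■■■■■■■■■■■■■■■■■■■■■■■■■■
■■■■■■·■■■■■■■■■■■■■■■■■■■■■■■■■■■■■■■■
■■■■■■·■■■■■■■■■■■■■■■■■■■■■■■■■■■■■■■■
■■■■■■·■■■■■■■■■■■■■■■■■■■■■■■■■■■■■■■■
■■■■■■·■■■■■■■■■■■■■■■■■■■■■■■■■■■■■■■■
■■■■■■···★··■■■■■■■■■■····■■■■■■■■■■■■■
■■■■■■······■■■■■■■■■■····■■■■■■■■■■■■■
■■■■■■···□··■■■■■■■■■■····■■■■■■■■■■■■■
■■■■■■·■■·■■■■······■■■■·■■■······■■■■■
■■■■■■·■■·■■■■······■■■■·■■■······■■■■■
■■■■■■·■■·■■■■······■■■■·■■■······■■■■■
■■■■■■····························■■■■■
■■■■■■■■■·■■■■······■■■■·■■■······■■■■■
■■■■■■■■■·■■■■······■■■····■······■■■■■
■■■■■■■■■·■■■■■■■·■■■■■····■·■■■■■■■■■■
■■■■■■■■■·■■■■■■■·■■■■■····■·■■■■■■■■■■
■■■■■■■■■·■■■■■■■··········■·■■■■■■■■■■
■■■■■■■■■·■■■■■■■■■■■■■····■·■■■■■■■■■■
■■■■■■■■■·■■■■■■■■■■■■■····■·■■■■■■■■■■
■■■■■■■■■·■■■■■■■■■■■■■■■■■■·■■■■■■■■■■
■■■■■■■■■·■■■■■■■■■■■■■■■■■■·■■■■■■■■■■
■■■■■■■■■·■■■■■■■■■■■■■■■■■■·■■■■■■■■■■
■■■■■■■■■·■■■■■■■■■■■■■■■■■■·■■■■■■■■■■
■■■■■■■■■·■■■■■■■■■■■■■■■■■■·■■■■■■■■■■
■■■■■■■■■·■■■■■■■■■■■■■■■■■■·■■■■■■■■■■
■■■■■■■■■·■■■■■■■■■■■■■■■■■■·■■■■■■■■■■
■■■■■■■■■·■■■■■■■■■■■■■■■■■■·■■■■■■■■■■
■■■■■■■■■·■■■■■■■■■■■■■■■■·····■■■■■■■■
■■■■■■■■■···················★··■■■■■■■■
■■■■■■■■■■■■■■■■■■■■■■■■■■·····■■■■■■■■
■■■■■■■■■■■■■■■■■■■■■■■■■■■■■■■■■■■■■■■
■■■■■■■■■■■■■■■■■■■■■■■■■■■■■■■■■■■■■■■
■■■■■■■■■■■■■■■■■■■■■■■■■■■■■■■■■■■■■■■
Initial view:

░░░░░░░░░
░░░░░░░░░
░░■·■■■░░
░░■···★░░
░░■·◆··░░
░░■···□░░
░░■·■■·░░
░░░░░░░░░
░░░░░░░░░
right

░░░░░░░░░
░░░░░░░░░
░■·■■■■░░
░■···★·░░
░■··◆··░░
░■···□·░░
░■·■■·■░░
░░░░░░░░░
░░░░░░░░░

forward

░░░░░░░░░
░░░░░░░░░
░░·■■■■░░
░■·■■■■░░
░■··◆★·░░
░■·····░░
░■···□·░░
░■·■■·■░░
░░░░░░░░░

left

░░░░░░░░░
░░░░░░░░░
░░■·■■■■░
░░■·■■■■░
░░■·◆·★·░
░░■·····░
░░■···□·░
░░■·■■·■░
░░░░░░░░░

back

░░░░░░░░░
░░■·■■■■░
░░■·■■■■░
░░■···★·░
░░■·◆···░
░░■···□·░
░░■·■■·■░
░░░░░░░░░
░░░░░░░░░

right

░░░░░░░░░
░■·■■■■░░
░■·■■■■░░
░■···★·░░
░■··◆··░░
░■···□·░░
░■·■■·■░░
░░░░░░░░░
░░░░░░░░░

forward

░░░░░░░░░
░░░░░░░░░
░■·■■■■░░
░■·■■■■░░
░■··◆★·░░
░■·····░░
░■···□·░░
░■·■■·■░░
░░░░░░░░░

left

░░░░░░░░░
░░░░░░░░░
░░■·■■■■░
░░■·■■■■░
░░■·◆·★·░
░░■·····░
░░■···□·░
░░■·■■·■░
░░░░░░░░░

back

░░░░░░░░░
░░■·■■■■░
░░■·■■■■░
░░■···★·░
░░■·◆···░
░░■···□·░
░░■·■■·■░
░░░░░░░░░
░░░░░░░░░

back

░░■·■■■■░
░░■·■■■■░
░░■···★·░
░░■·····░
░░■·◆·□·░
░░■·■■·■░
░░■·■■·░░
░░░░░░░░░
░░░░░░░░░

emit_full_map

■·■■■■
■·■■■■
■···★·
■·····
■·◆·□·
■·■■·■
■·■■·░

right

░■·■■■■░░
░■·■■■■░░
░■···★·░░
░■·····░░
░■··◆□·░░
░■·■■·■░░
░■·■■·■░░
░░░░░░░░░
░░░░░░░░░

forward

░░░░░░░░░
░■·■■■■░░
░■·■■■■░░
░■···★·░░
░■··◆··░░
░■···□·░░
░■·■■·■░░
░■·■■·■░░
░░░░░░░░░

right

░░░░░░░░░
■·■■■■░░░
■·■■■■■░░
■···★··░░
■···◆··░░
■···□··░░
■·■■·■■░░
■·■■·■░░░
░░░░░░░░░

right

░░░░░░░░░
·■■■■░░░░
·■■■■■■░░
···★··■░░
····◆·■░░
···□··■░░
·■■·■■■░░
·■■·■░░░░
░░░░░░░░░

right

░░░░░░░░░
■■■■░░░░░
■■■■■■■░░
··★··■■░░
····◆■■░░
··□··■■░░
■■·■■■■░░
■■·■░░░░░
░░░░░░░░░

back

■■■■░░░░░
■■■■■■■░░
··★··■■░░
·····■■░░
··□·◆■■░░
■■·■■■■░░
■■·■■■■░░
░░░░░░░░░
░░░░░░░░░

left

·■■■■░░░░
·■■■■■■■░
···★··■■░
······■■░
···□◆·■■░
·■■·■■■■░
·■■·■■■■░
░░░░░░░░░
░░░░░░░░░

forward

░░░░░░░░░
·■■■■░░░░
·■■■■■■■░
···★··■■░
····◆·■■░
···□··■■░
·■■·■■■■░
·■■·■■■■░
░░░░░░░░░

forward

░░░░░░░░░
░░░░░░░░░
·■■■■■■░░
·■■■■■■■░
···★◆·■■░
······■■░
···□··■■░
·■■·■■■■░
·■■·■■■■░

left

░░░░░░░░░
░░░░░░░░░
■·■■■■■■░
■·■■■■■■■
■···◆··■■
■······■■
■···□··■■
■·■■·■■■■
■·■■·■■■■

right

░░░░░░░░░
░░░░░░░░░
·■■■■■■░░
·■■■■■■■░
···★◆·■■░
······■■░
···□··■■░
·■■·■■■■░
·■■·■■■■░

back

░░░░░░░░░
·■■■■■■░░
·■■■■■■■░
···★··■■░
····◆·■■░
···□··■■░
·■■·■■■■░
·■■·■■■■░
░░░░░░░░░

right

░░░░░░░░░
■■■■■■░░░
■■■■■■■░░
··★··■■░░
····◆■■░░
··□··■■░░
■■·■■■■░░
■■·■■■■░░
░░░░░░░░░

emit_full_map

■·■■■■■■░
■·■■■■■■■
■···★··■■
■·····◆■■
■···□··■■
■·■■·■■■■
■·■■·■■■■

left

░░░░░░░░░
·■■■■■■░░
·■■■■■■■░
···★··■■░
····◆·■■░
···□··■■░
·■■·■■■■░
·■■·■■■■░
░░░░░░░░░

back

·■■■■■■░░
·■■■■■■■░
···★··■■░
······■■░
···□◆·■■░
·■■·■■■■░
·■■·■■■■░
░░░░░░░░░
░░░░░░░░░

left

■·■■■■■■░
■·■■■■■■■
■···★··■■
■······■■
■···◆··■■
■·■■·■■■■
■·■■·■■■■
░░░░░░░░░
░░░░░░░░░

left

░■·■■■■■■
░■·■■■■■■
░■···★··■
░■······■
░■··◆□··■
░■·■■·■■■
░■·■■·■■■
░░░░░░░░░
░░░░░░░░░

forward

░░░░░░░░░
░■·■■■■■■
░■·■■■■■■
░■···★··■
░■··◆···■
░■···□··■
░■·■■·■■■
░■·■■·■■■
░░░░░░░░░

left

░░░░░░░░░
░░■·■■■■■
░░■·■■■■■
░░■···★··
░░■·◆····
░░■···□··
░░■·■■·■■
░░■·■■·■■
░░░░░░░░░

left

░░░░░░░░░
░░░■·■■■■
░░■■·■■■■
░░■■···★·
░░■■◆····
░░■■···□·
░░■■·■■·■
░░░■·■■·■
░░░░░░░░░

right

░░░░░░░░░
░░■·■■■■■
░■■·■■■■■
░■■···★··
░■■·◆····
░■■···□··
░■■·■■·■■
░░■·■■·■■
░░░░░░░░░

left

░░░░░░░░░
░░░■·■■■■
░░■■·■■■■
░░■■···★·
░░■■◆····
░░■■···□·
░░■■·■■·■
░░░■·■■·■
░░░░░░░░░

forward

░░░░░░░░░
░░░░░░░░░
░░■■·■■■■
░░■■·■■■■
░░■■◆··★·
░░■■·····
░░■■···□·
░░■■·■■·■
░░░■·■■·■

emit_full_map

■■·■■■■■■░
■■·■■■■■■■
■■◆··★··■■
■■······■■
■■···□··■■
■■·■■·■■■■
░■·■■·■■■■

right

░░░░░░░░░
░░░░░░░░░
░■■·■■■■■
░■■·■■■■■
░■■·◆·★··
░■■······
░■■···□··
░■■·■■·■■
░░■·■■·■■

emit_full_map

■■·■■■■■■░
■■·■■■■■■■
■■·◆·★··■■
■■······■■
■■···□··■■
■■·■■·■■■■
░■·■■·■■■■


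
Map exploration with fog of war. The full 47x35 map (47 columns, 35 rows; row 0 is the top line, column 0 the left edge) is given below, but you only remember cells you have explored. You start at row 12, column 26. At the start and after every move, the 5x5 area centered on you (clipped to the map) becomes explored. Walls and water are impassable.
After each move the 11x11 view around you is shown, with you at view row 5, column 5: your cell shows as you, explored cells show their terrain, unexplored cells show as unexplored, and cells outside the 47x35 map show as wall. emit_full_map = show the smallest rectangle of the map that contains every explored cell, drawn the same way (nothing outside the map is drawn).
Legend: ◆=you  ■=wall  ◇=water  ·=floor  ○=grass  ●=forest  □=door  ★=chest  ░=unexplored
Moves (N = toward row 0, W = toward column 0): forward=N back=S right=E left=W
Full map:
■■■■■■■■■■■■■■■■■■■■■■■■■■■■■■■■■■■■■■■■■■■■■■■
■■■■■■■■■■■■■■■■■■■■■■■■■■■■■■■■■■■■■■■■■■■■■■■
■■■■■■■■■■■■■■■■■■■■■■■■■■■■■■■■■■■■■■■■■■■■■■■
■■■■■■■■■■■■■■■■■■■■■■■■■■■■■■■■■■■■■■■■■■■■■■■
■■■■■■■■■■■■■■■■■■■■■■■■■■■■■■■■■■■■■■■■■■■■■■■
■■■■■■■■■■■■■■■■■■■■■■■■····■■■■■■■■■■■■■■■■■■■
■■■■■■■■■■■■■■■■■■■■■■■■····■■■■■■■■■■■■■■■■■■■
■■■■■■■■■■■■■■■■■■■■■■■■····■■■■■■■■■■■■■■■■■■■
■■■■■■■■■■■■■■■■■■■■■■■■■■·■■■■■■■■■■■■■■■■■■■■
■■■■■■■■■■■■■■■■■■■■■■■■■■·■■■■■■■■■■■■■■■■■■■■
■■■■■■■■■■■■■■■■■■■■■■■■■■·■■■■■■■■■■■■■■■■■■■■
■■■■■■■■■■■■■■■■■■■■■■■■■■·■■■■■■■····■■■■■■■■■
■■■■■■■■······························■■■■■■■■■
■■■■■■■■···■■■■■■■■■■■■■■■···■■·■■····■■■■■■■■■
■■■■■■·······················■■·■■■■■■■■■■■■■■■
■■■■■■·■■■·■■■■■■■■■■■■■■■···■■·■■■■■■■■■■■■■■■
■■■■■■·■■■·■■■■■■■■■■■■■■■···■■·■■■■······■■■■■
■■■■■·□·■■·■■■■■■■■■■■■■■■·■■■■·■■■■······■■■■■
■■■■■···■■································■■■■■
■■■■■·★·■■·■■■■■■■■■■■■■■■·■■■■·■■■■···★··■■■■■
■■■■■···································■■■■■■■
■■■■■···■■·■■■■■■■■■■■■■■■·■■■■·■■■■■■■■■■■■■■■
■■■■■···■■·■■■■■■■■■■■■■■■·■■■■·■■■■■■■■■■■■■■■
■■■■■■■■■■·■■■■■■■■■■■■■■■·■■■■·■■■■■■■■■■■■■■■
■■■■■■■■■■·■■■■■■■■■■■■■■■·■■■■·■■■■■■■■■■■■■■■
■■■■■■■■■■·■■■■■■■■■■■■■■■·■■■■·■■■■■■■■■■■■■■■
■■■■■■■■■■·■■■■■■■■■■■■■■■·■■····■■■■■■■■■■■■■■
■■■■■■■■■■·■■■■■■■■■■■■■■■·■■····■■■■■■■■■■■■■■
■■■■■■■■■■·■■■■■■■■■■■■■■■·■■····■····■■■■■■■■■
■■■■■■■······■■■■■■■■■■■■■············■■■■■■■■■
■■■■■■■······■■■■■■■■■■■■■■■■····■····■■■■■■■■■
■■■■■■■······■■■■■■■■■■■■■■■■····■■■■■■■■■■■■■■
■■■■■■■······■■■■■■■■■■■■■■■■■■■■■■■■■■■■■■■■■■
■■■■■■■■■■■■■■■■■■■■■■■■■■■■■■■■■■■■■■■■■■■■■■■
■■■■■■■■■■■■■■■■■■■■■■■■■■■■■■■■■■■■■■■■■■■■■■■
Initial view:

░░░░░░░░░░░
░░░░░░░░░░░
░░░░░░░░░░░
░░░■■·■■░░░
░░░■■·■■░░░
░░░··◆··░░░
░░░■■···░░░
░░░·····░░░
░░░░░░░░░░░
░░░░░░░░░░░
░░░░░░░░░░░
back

░░░░░░░░░░░
░░░░░░░░░░░
░░░■■·■■░░░
░░░■■·■■░░░
░░░·····░░░
░░░■■◆··░░░
░░░·····░░░
░░░■■···░░░
░░░░░░░░░░░
░░░░░░░░░░░
░░░░░░░░░░░

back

░░░░░░░░░░░
░░░■■·■■░░░
░░░■■·■■░░░
░░░·····░░░
░░░■■···░░░
░░░··◆··░░░
░░░■■···░░░
░░░■■···░░░
░░░░░░░░░░░
░░░░░░░░░░░
░░░░░░░░░░░

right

░░░░░░░░░░░
░░■■·■■░░░░
░░■■·■■░░░░
░░······░░░
░░■■···■░░░
░░···◆·■░░░
░░■■···■░░░
░░■■···■░░░
░░░░░░░░░░░
░░░░░░░░░░░
░░░░░░░░░░░

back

░░■■·■■░░░░
░░■■·■■░░░░
░░······░░░
░░■■···■░░░
░░·····■░░░
░░■■·◆·■░░░
░░■■···■░░░
░░░■·■■■░░░
░░░░░░░░░░░
░░░░░░░░░░░
░░░░░░░░░░░

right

░■■·■■░░░░░
░■■·■■░░░░░
░······░░░░
░■■···■■░░░
░·····■■░░░
░■■··◆■■░░░
░■■···■■░░░
░░■·■■■■░░░
░░░░░░░░░░░
░░░░░░░░░░░
░░░░░░░░░░░

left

░░■■·■■░░░░
░░■■·■■░░░░
░░······░░░
░░■■···■■░░
░░·····■■░░
░░■■·◆·■■░░
░░■■···■■░░
░░░■·■■■■░░
░░░░░░░░░░░
░░░░░░░░░░░
░░░░░░░░░░░

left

░░░■■·■■░░░
░░░■■·■■░░░
░░░······░░
░░░■■···■■░
░░░·····■■░
░░░■■◆··■■░
░░░■■···■■░
░░░■■·■■■■░
░░░░░░░░░░░
░░░░░░░░░░░
░░░░░░░░░░░

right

░░■■·■■░░░░
░░■■·■■░░░░
░░······░░░
░░■■···■■░░
░░·····■■░░
░░■■·◆·■■░░
░░■■···■■░░
░░■■·■■■■░░
░░░░░░░░░░░
░░░░░░░░░░░
░░░░░░░░░░░

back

░░■■·■■░░░░
░░······░░░
░░■■···■■░░
░░·····■■░░
░░■■···■■░░
░░■■·◆·■■░░
░░■■·■■■■░░
░░░·····░░░
░░░░░░░░░░░
░░░░░░░░░░░
░░░░░░░░░░░

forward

░░■■·■■░░░░
░░■■·■■░░░░
░░······░░░
░░■■···■■░░
░░·····■■░░
░░■■·◆·■■░░
░░■■···■■░░
░░■■·■■■■░░
░░░·····░░░
░░░░░░░░░░░
░░░░░░░░░░░

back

░░■■·■■░░░░
░░······░░░
░░■■···■■░░
░░·····■■░░
░░■■···■■░░
░░■■·◆·■■░░
░░■■·■■■■░░
░░░·····░░░
░░░░░░░░░░░
░░░░░░░░░░░
░░░░░░░░░░░

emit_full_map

■■·■■░░
■■·■■░░
······░
■■···■■
·····■■
■■···■■
■■·◆·■■
■■·■■■■
░·····░

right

░■■·■■░░░░░
░······░░░░
░■■···■■░░░
░·····■■░░░
░■■···■■░░░
░■■··◆■■░░░
░■■·■■■■░░░
░░······░░░
░░░░░░░░░░░
░░░░░░░░░░░
░░░░░░░░░░░

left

░░■■·■■░░░░
░░······░░░
░░■■···■■░░
░░·····■■░░
░░■■···■■░░
░░■■·◆·■■░░
░░■■·■■■■░░
░░░······░░
░░░░░░░░░░░
░░░░░░░░░░░
░░░░░░░░░░░

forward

░░■■·■■░░░░
░░■■·■■░░░░
░░······░░░
░░■■···■■░░
░░·····■■░░
░░■■·◆·■■░░
░░■■···■■░░
░░■■·■■■■░░
░░░······░░
░░░░░░░░░░░
░░░░░░░░░░░

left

░░░■■·■■░░░
░░░■■·■■░░░
░░░······░░
░░░■■···■■░
░░░·····■■░
░░░■■◆··■■░
░░░■■···■■░
░░░■■·■■■■░
░░░░······░
░░░░░░░░░░░
░░░░░░░░░░░

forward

░░░░░░░░░░░
░░░■■·■■░░░
░░░■■·■■░░░
░░░······░░
░░░■■···■■░
░░░··◆··■■░
░░░■■···■■░
░░░■■···■■░
░░░■■·■■■■░
░░░░······░
░░░░░░░░░░░

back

░░░■■·■■░░░
░░░■■·■■░░░
░░░······░░
░░░■■···■■░
░░░·····■■░
░░░■■◆··■■░
░░░■■···■■░
░░░■■·■■■■░
░░░░······░
░░░░░░░░░░░
░░░░░░░░░░░

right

░░■■·■■░░░░
░░■■·■■░░░░
░░······░░░
░░■■···■■░░
░░·····■■░░
░░■■·◆·■■░░
░░■■···■■░░
░░■■·■■■■░░
░░░······░░
░░░░░░░░░░░
░░░░░░░░░░░

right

░■■·■■░░░░░
░■■·■■░░░░░
░······░░░░
░■■···■■░░░
░·····■■░░░
░■■··◆■■░░░
░■■···■■░░░
░■■·■■■■░░░
░░······░░░
░░░░░░░░░░░
░░░░░░░░░░░

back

░■■·■■░░░░░
░······░░░░
░■■···■■░░░
░·····■■░░░
░■■···■■░░░
░■■··◆■■░░░
░■■·■■■■░░░
░░······░░░
░░░░░░░░░░░
░░░░░░░░░░░
░░░░░░░░░░░

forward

░■■·■■░░░░░
░■■·■■░░░░░
░······░░░░
░■■···■■░░░
░·····■■░░░
░■■··◆■■░░░
░■■···■■░░░
░■■·■■■■░░░
░░······░░░
░░░░░░░░░░░
░░░░░░░░░░░

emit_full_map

■■·■■░░
■■·■■░░
······░
■■···■■
·····■■
■■··◆■■
■■···■■
■■·■■■■
░······

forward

░░░░░░░░░░░
░■■·■■░░░░░
░■■·■■░░░░░
░·······░░░
░■■···■■░░░
░····◆■■░░░
░■■···■■░░░
░■■···■■░░░
░■■·■■■■░░░
░░······░░░
░░░░░░░░░░░

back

░■■·■■░░░░░
░■■·■■░░░░░
░·······░░░
░■■···■■░░░
░·····■■░░░
░■■··◆■■░░░
░■■···■■░░░
░■■·■■■■░░░
░░······░░░
░░░░░░░░░░░
░░░░░░░░░░░

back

░■■·■■░░░░░
░·······░░░
░■■···■■░░░
░·····■■░░░
░■■···■■░░░
░■■··◆■■░░░
░■■·■■■■░░░
░░······░░░
░░░░░░░░░░░
░░░░░░░░░░░
░░░░░░░░░░░

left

░░■■·■■░░░░
░░·······░░
░░■■···■■░░
░░·····■■░░
░░■■···■■░░
░░■■·◆·■■░░
░░■■·■■■■░░
░░░······░░
░░░░░░░░░░░
░░░░░░░░░░░
░░░░░░░░░░░

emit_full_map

■■·■■░░
■■·■■░░
·······
■■···■■
·····■■
■■···■■
■■·◆·■■
■■·■■■■
░······
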